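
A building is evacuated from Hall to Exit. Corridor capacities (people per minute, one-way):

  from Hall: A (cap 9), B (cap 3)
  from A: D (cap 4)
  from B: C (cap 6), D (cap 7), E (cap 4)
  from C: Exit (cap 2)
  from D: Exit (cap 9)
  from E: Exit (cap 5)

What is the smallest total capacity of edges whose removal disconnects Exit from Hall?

Augment Hall→A→D→Exit: bottleneck 4, flow now 4.
Augment Hall→B→C→Exit: bottleneck 2, flow now 6.
Augment Hall→B→D→Exit: bottleneck 1, flow now 7.
No augmenting path remains; maximum flow = 7.
By max-flow min-cut, the minimum cut capacity equals the max flow.
In the residual graph, reachable from Hall: {Hall, A}.
Min-cut edges: Hall→B (3), A→D (4); capacity 3 + 4 = 7.

7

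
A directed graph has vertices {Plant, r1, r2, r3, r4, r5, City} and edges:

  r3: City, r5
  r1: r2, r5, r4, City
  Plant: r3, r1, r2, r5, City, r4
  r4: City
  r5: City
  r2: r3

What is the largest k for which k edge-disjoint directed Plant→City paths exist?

5

Assign every edge capacity 1; by Menger, the answer equals the max flow.
Path Plant→City (+1); total 1.
Path Plant→r1→City (+1); total 2.
Path Plant→r3→City (+1); total 3.
Path Plant→r4→City (+1); total 4.
Path Plant→r5→City (+1); total 5.
No residual Plant→City path; max flow = 5.
Certifying cut of size 5: {Plant→City, Plant→r1, Plant→r4, r3→City, r5→City}.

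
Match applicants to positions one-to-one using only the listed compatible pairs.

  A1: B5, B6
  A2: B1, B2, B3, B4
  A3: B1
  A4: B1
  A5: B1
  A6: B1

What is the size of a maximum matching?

3

Unit-capacity flow: source→left, listed edges, right→sink; max matching = max flow.
Augmenting path A1→B5 (+1); matched 1.
Augmenting path A2→B1 (+1); matched 2.
Augmenting path A3→B1→A2→B2 (+1); matched 3.
No augmenting path remains; maximum matching = 3.
König certificate: {A1, A2, B1} is a vertex cover of size 3 (every listed pair touches it), so no matching can be larger.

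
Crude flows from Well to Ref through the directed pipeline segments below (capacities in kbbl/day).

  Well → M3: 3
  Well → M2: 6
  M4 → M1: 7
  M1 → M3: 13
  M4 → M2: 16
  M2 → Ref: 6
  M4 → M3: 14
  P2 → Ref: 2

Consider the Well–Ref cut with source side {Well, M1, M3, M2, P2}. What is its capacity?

8

Edges leaving {Well, M1, M3, M2, P2}: M2→Ref (6), P2→Ref (2).
Cut capacity = 6 + 2 = 8.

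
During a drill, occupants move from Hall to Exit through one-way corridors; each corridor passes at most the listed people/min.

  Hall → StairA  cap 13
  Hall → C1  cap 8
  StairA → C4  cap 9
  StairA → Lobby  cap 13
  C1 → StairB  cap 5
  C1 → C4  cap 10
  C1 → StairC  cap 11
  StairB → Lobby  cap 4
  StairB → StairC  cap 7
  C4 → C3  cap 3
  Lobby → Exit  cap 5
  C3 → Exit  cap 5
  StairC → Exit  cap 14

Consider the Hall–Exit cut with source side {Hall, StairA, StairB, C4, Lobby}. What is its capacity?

23

Edges leaving {Hall, StairA, StairB, C4, Lobby}: Hall→C1 (8), StairB→StairC (7), C4→C3 (3), Lobby→Exit (5).
Cut capacity = 8 + 7 + 3 + 5 = 23.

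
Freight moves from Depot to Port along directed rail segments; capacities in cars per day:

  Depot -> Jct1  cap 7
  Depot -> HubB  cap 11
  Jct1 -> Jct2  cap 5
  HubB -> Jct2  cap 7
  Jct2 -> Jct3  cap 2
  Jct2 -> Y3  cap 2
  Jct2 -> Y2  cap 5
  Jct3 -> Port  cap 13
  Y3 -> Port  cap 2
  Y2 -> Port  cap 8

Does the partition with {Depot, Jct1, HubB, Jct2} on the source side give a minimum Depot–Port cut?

Yes — it is a minimum cut (capacity 9).

Given cut capacity: 2 + 2 + 5 = 9.
Augment Depot→Jct1→Jct2→Jct3→Port: bottleneck 2, flow now 2.
Augment Depot→Jct1→Jct2→Y3→Port: bottleneck 2, flow now 4.
Augment Depot→Jct1→Jct2→Y2→Port: bottleneck 1, flow now 5.
Augment Depot→HubB→Jct2→Y2→Port: bottleneck 4, flow now 9.
No augmenting path remains; maximum flow = 9.
Cut capacity 9 equals the max flow, so it is a minimum cut.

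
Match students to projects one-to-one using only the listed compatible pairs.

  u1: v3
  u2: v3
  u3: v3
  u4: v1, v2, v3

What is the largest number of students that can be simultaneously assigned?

Unit-capacity flow: source→left, listed edges, right→sink; max matching = max flow.
Augmenting path u1→v3 (+1); matched 1.
Augmenting path u4→v1 (+1); matched 2.
No augmenting path remains; maximum matching = 2.
König certificate: {u4, v3} is a vertex cover of size 2 (every listed pair touches it), so no matching can be larger.

2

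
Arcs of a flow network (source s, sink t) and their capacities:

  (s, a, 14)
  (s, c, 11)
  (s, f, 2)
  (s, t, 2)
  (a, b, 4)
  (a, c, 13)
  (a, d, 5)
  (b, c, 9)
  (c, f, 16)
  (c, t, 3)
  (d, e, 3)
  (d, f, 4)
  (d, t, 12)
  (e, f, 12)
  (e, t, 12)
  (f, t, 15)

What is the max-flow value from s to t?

25

Augment s→t: bottleneck 2, flow now 2.
Augment s→c→t: bottleneck 3, flow now 5.
Augment s→f→t: bottleneck 2, flow now 7.
Augment s→a→d→t: bottleneck 5, flow now 12.
Augment s→c→f→t: bottleneck 8, flow now 20.
Augment s→a→c→f→t: bottleneck 5, flow now 25.
No augmenting path remains; maximum flow = 25.
In the residual graph, reachable from s: {s, a, b, c, f}.
Min-cut edges: s→t (2), a→d (5), c→t (3), f→t (15); capacity 2 + 5 + 3 + 15 = 25.
This cut is saturated, so no flow can exceed 25.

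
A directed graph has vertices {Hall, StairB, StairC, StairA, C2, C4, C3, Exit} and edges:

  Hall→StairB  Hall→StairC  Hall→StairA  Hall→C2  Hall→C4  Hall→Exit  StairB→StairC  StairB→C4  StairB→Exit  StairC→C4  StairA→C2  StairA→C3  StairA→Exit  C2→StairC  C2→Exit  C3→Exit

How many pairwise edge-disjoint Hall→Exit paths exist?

Assign every edge capacity 1; by Menger, the answer equals the max flow.
Path Hall→Exit (+1); total 1.
Path Hall→StairB→Exit (+1); total 2.
Path Hall→StairA→Exit (+1); total 3.
Path Hall→C2→Exit (+1); total 4.
No residual Hall→Exit path; max flow = 4.
Certifying cut of size 4: {Hall→C2, Hall→Exit, Hall→StairA, Hall→StairB}.

4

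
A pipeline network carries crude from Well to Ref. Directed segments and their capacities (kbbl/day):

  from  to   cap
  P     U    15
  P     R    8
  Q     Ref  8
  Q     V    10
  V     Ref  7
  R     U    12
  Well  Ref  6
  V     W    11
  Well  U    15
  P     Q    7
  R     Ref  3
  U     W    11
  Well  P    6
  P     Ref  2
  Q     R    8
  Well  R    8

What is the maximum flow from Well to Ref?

Augment Well→Ref: bottleneck 6, flow now 6.
Augment Well→P→Ref: bottleneck 2, flow now 8.
Augment Well→R→Ref: bottleneck 3, flow now 11.
Augment Well→P→Q→Ref: bottleneck 4, flow now 15.
No augmenting path remains; maximum flow = 15.
In the residual graph, reachable from Well: {Well, R, U, W}.
Min-cut edges: Well→P (6), Well→Ref (6), R→Ref (3); capacity 6 + 6 + 3 = 15.
This cut is saturated, so no flow can exceed 15.

15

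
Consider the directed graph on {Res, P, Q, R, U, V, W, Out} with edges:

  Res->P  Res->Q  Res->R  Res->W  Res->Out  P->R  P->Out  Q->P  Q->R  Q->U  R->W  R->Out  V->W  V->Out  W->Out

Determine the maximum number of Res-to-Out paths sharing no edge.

Assign every edge capacity 1; by Menger, the answer equals the max flow.
Path Res→Out (+1); total 1.
Path Res→P→Out (+1); total 2.
Path Res→R→Out (+1); total 3.
Path Res→W→Out (+1); total 4.
No residual Res→Out path; max flow = 4.
Certifying cut of size 4: {P→Out, R→Out, Res→Out, W→Out}.

4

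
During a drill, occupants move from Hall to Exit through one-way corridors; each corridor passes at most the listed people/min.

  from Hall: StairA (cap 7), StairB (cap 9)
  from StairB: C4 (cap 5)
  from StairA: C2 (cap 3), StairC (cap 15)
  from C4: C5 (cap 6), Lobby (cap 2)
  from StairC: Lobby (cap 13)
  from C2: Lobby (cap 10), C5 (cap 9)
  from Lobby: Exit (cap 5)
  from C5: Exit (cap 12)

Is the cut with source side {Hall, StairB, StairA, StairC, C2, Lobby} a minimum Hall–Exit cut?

No — its capacity is 19, but the minimum cut has capacity 12.

Given cut capacity: 5 + 9 + 5 = 19.
Augment Hall→StairB→C4→Lobby→Exit: bottleneck 2, flow now 2.
Augment Hall→StairB→C4→C5→Exit: bottleneck 3, flow now 5.
Augment Hall→StairA→StairC→Lobby→Exit: bottleneck 3, flow now 8.
Augment Hall→StairA→C2→C5→Exit: bottleneck 3, flow now 11.
Augment Hall→StairA→StairC→Lobby→C4→C5→Exit: bottleneck 1, flow now 12. (uses reverse residual edge)
No augmenting path remains; maximum flow = 12.
In the residual graph, reachable from Hall: {Hall, StairB}.
Min-cut edges: Hall→StairA (7), StairB→C4 (5); capacity 7 + 5 = 12.
Cut capacity 19 exceeds the max flow 12, so it is not minimum.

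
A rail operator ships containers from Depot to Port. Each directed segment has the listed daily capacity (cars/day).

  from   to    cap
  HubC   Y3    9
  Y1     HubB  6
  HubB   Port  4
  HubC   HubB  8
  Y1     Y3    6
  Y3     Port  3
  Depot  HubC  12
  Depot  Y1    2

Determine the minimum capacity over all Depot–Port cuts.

Augment Depot→Y1→Y3→Port: bottleneck 2, flow now 2.
Augment Depot→HubC→Y3→Port: bottleneck 1, flow now 3.
Augment Depot→HubC→HubB→Port: bottleneck 4, flow now 7.
No augmenting path remains; maximum flow = 7.
By max-flow min-cut, the minimum cut capacity equals the max flow.
In the residual graph, reachable from Depot: {Depot, Y1, HubC, Y3, HubB}.
Min-cut edges: Y3→Port (3), HubB→Port (4); capacity 3 + 4 = 7.

7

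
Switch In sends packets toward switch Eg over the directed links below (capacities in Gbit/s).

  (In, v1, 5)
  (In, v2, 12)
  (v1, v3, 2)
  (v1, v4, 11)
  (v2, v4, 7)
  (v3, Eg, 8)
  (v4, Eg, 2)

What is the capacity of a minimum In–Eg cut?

Augment In→v1→v3→Eg: bottleneck 2, flow now 2.
Augment In→v1→v4→Eg: bottleneck 2, flow now 4.
No augmenting path remains; maximum flow = 4.
By max-flow min-cut, the minimum cut capacity equals the max flow.
In the residual graph, reachable from In: {In, v1, v2, v4}.
Min-cut edges: v1→v3 (2), v4→Eg (2); capacity 2 + 2 = 4.

4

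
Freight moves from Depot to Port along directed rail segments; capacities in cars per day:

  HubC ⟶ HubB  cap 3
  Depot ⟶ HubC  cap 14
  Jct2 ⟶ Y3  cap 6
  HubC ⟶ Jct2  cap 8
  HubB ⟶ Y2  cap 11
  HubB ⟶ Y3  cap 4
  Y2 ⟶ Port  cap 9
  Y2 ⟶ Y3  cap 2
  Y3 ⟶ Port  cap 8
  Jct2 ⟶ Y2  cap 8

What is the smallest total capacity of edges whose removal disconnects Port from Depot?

11

Augment Depot→HubC→Jct2→Y3→Port: bottleneck 6, flow now 6.
Augment Depot→HubC→Jct2→Y2→Port: bottleneck 2, flow now 8.
Augment Depot→HubC→HubB→Y3→Port: bottleneck 2, flow now 10.
Augment Depot→HubC→HubB→Y2→Port: bottleneck 1, flow now 11.
No augmenting path remains; maximum flow = 11.
By max-flow min-cut, the minimum cut capacity equals the max flow.
In the residual graph, reachable from Depot: {Depot, HubC}.
Min-cut edges: HubC→Jct2 (8), HubC→HubB (3); capacity 8 + 3 = 11.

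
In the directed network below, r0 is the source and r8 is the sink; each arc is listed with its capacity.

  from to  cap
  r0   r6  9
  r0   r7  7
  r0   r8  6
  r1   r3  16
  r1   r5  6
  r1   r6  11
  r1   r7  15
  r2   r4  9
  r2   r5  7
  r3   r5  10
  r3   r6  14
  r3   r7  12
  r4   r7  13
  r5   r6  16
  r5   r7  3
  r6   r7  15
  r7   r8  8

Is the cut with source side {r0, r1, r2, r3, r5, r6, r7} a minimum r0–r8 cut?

No — its capacity is 23, but the minimum cut has capacity 14.

Given cut capacity: 6 + 9 + 8 = 23.
Augment r0→r8: bottleneck 6, flow now 6.
Augment r0→r7→r8: bottleneck 7, flow now 13.
Augment r0→r6→r7→r8: bottleneck 1, flow now 14.
No augmenting path remains; maximum flow = 14.
In the residual graph, reachable from r0: {r0, r6, r7}.
Min-cut edges: r0→r8 (6), r7→r8 (8); capacity 6 + 8 = 14.
Cut capacity 23 exceeds the max flow 14, so it is not minimum.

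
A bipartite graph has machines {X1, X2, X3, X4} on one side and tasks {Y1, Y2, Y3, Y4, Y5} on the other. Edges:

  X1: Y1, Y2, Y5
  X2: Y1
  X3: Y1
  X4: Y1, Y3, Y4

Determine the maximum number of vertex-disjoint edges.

Unit-capacity flow: source→left, listed edges, right→sink; max matching = max flow.
Augmenting path X1→Y1 (+1); matched 1.
Augmenting path X4→Y3 (+1); matched 2.
Augmenting path X2→Y1→X1→Y2 (+1); matched 3.
No augmenting path remains; maximum matching = 3.
König certificate: {X1, X4, Y1} is a vertex cover of size 3 (every listed pair touches it), so no matching can be larger.

3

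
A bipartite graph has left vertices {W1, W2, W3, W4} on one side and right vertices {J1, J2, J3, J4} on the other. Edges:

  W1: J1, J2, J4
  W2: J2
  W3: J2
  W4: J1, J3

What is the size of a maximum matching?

3

Unit-capacity flow: source→left, listed edges, right→sink; max matching = max flow.
Augmenting path W1→J1 (+1); matched 1.
Augmenting path W2→J2 (+1); matched 2.
Augmenting path W4→J3 (+1); matched 3.
No augmenting path remains; maximum matching = 3.
König certificate: {W1, W4, J2} is a vertex cover of size 3 (every listed pair touches it), so no matching can be larger.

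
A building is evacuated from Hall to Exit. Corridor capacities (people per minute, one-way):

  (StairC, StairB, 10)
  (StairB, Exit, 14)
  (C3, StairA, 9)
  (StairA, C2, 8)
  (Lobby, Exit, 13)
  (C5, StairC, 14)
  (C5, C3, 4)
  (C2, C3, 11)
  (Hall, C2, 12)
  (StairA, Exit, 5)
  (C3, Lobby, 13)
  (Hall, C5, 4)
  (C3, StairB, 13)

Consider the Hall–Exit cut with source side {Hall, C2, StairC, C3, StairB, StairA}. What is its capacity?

36

Edges leaving {Hall, C2, StairC, C3, StairB, StairA}: Hall→C5 (4), C3→Lobby (13), StairB→Exit (14), StairA→Exit (5).
Cut capacity = 4 + 13 + 14 + 5 = 36.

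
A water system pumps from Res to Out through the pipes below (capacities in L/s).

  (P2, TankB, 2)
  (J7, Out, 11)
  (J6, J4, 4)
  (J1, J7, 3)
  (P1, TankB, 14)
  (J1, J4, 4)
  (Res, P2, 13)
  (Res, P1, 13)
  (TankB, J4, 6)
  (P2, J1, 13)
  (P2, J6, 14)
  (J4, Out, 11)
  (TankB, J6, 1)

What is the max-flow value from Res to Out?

Augment Res→P1→TankB→J4→Out: bottleneck 6, flow now 6.
Augment Res→P2→J6→J4→Out: bottleneck 4, flow now 10.
Augment Res→P2→J1→J4→Out: bottleneck 1, flow now 11.
Augment Res→P2→J1→J7→Out: bottleneck 3, flow now 14.
No augmenting path remains; maximum flow = 14.
In the residual graph, reachable from Res: {Res, P1, P2, J6, J1, TankB, J4}.
Min-cut edges: J1→J7 (3), J4→Out (11); capacity 3 + 11 = 14.
This cut is saturated, so no flow can exceed 14.

14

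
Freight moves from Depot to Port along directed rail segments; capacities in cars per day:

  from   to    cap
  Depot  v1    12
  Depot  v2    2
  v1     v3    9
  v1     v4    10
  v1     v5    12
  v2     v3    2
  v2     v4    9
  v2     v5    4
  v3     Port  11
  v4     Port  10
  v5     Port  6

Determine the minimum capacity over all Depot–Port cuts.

Augment Depot→v1→v3→Port: bottleneck 9, flow now 9.
Augment Depot→v1→v4→Port: bottleneck 3, flow now 12.
Augment Depot→v2→v3→Port: bottleneck 2, flow now 14.
No augmenting path remains; maximum flow = 14.
By max-flow min-cut, the minimum cut capacity equals the max flow.
In the residual graph, reachable from Depot: {Depot}.
Min-cut edges: Depot→v1 (12), Depot→v2 (2); capacity 12 + 2 = 14.

14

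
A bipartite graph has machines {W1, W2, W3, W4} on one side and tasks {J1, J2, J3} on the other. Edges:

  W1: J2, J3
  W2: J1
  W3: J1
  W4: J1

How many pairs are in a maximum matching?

2

Unit-capacity flow: source→left, listed edges, right→sink; max matching = max flow.
Augmenting path W1→J2 (+1); matched 1.
Augmenting path W2→J1 (+1); matched 2.
No augmenting path remains; maximum matching = 2.
König certificate: {W1, J1} is a vertex cover of size 2 (every listed pair touches it), so no matching can be larger.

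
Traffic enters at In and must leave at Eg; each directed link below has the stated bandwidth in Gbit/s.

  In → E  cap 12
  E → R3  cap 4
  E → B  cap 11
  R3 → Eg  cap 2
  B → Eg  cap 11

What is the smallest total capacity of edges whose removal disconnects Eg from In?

12

Augment In→E→R3→Eg: bottleneck 2, flow now 2.
Augment In→E→B→Eg: bottleneck 10, flow now 12.
No augmenting path remains; maximum flow = 12.
By max-flow min-cut, the minimum cut capacity equals the max flow.
In the residual graph, reachable from In: {In}.
Min-cut edges: In→E (12); capacity 12 = 12.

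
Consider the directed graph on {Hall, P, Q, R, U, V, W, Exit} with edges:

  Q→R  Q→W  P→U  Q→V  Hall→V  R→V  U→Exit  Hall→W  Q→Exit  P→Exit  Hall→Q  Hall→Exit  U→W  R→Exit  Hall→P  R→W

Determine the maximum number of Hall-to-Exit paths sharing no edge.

Assign every edge capacity 1; by Menger, the answer equals the max flow.
Path Hall→Exit (+1); total 1.
Path Hall→P→Exit (+1); total 2.
Path Hall→Q→Exit (+1); total 3.
No residual Hall→Exit path; max flow = 3.
Certifying cut of size 3: {Hall→Exit, Hall→P, Hall→Q}.

3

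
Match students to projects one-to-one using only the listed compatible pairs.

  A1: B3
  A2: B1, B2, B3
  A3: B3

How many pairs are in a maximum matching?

2

Unit-capacity flow: source→left, listed edges, right→sink; max matching = max flow.
Augmenting path A1→B3 (+1); matched 1.
Augmenting path A2→B1 (+1); matched 2.
No augmenting path remains; maximum matching = 2.
König certificate: {A2, B3} is a vertex cover of size 2 (every listed pair touches it), so no matching can be larger.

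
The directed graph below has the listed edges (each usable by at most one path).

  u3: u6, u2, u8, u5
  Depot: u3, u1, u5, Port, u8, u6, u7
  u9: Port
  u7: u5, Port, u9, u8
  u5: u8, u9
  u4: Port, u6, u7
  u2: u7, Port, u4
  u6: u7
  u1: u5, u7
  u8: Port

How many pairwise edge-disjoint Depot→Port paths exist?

Assign every edge capacity 1; by Menger, the answer equals the max flow.
Path Depot→Port (+1); total 1.
Path Depot→u7→Port (+1); total 2.
Path Depot→u8→Port (+1); total 3.
Path Depot→u3→u2→Port (+1); total 4.
Path Depot→u5→u9→Port (+1); total 5.
No residual Depot→Port path; max flow = 5.
Certifying cut of size 5: {Depot→Port, Depot→u3, u7→Port, u8→Port, u9→Port}.

5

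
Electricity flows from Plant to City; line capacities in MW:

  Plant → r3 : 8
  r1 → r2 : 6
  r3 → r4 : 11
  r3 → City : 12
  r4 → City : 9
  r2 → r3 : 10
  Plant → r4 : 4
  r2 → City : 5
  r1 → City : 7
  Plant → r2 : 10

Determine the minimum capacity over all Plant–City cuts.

22

Augment Plant→r2→City: bottleneck 5, flow now 5.
Augment Plant→r3→City: bottleneck 8, flow now 13.
Augment Plant→r4→City: bottleneck 4, flow now 17.
Augment Plant→r2→r3→City: bottleneck 4, flow now 21.
Augment Plant→r2→r3→r4→City: bottleneck 1, flow now 22.
No augmenting path remains; maximum flow = 22.
By max-flow min-cut, the minimum cut capacity equals the max flow.
In the residual graph, reachable from Plant: {Plant}.
Min-cut edges: Plant→r2 (10), Plant→r3 (8), Plant→r4 (4); capacity 10 + 8 + 4 = 22.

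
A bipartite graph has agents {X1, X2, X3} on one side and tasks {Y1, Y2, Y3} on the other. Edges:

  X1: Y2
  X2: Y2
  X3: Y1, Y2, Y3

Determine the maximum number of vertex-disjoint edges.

2

Unit-capacity flow: source→left, listed edges, right→sink; max matching = max flow.
Augmenting path X1→Y2 (+1); matched 1.
Augmenting path X3→Y1 (+1); matched 2.
No augmenting path remains; maximum matching = 2.
König certificate: {X3, Y2} is a vertex cover of size 2 (every listed pair touches it), so no matching can be larger.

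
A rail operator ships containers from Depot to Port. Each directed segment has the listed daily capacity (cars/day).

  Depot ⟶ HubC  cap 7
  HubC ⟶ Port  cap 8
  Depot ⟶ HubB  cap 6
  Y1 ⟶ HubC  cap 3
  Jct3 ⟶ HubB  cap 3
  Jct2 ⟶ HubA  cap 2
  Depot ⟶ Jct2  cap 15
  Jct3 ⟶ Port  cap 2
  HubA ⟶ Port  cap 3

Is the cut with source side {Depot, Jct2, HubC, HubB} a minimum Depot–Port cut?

No — its capacity is 10, but the minimum cut has capacity 9.

Given cut capacity: 2 + 8 = 10.
Augment Depot→HubC→Port: bottleneck 7, flow now 7.
Augment Depot→Jct2→HubA→Port: bottleneck 2, flow now 9.
No augmenting path remains; maximum flow = 9.
In the residual graph, reachable from Depot: {Depot, Jct2, HubB}.
Min-cut edges: Depot→HubC (7), Jct2→HubA (2); capacity 7 + 2 = 9.
Cut capacity 10 exceeds the max flow 9, so it is not minimum.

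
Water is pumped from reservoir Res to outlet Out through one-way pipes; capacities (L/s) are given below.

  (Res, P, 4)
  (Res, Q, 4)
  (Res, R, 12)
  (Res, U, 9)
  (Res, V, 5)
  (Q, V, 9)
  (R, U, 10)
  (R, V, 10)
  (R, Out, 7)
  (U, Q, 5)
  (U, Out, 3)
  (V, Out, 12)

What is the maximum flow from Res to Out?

Augment Res→R→Out: bottleneck 7, flow now 7.
Augment Res→U→Out: bottleneck 3, flow now 10.
Augment Res→V→Out: bottleneck 5, flow now 15.
Augment Res→Q→V→Out: bottleneck 4, flow now 19.
Augment Res→R→V→Out: bottleneck 3, flow now 22.
No augmenting path remains; maximum flow = 22.
In the residual graph, reachable from Res: {Res, P, Q, R, U, V}.
Min-cut edges: R→Out (7), U→Out (3), V→Out (12); capacity 7 + 3 + 12 = 22.
This cut is saturated, so no flow can exceed 22.

22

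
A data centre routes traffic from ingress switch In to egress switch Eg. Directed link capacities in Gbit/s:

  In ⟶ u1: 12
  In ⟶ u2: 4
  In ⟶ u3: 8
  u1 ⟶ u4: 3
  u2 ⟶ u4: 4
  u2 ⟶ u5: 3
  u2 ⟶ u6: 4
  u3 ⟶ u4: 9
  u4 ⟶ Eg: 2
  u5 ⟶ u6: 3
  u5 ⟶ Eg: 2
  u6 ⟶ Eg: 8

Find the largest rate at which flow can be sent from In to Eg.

6

Augment In→u1→u4→Eg: bottleneck 2, flow now 2.
Augment In→u2→u5→Eg: bottleneck 2, flow now 4.
Augment In→u2→u6→Eg: bottleneck 2, flow now 6.
No augmenting path remains; maximum flow = 6.
In the residual graph, reachable from In: {In, u1, u3, u4}.
Min-cut edges: In→u2 (4), u4→Eg (2); capacity 4 + 2 = 6.
This cut is saturated, so no flow can exceed 6.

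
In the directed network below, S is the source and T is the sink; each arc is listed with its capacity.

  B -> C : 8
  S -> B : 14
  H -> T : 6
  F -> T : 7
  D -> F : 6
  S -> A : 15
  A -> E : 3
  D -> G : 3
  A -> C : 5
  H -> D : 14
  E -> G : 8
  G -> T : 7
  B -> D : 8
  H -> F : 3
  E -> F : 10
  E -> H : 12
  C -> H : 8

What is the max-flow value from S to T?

19

Augment S→A→C→H→T: bottleneck 5, flow now 5.
Augment S→A→E→F→T: bottleneck 3, flow now 8.
Augment S→B→C→H→T: bottleneck 1, flow now 9.
Augment S→B→D→F→T: bottleneck 4, flow now 13.
Augment S→B→D→G→T: bottleneck 3, flow now 16.
Augment S→B→D→F→E→G→T: bottleneck 1, flow now 17. (uses reverse residual edge)
Augment S→B→C→H→F→E→G→T: bottleneck 2, flow now 19. (uses reverse residual edge)
No augmenting path remains; maximum flow = 19.
In the residual graph, reachable from S: {S, A, B, C}.
Min-cut edges: A→E (3), B→D (8), C→H (8); capacity 3 + 8 + 8 = 19.
This cut is saturated, so no flow can exceed 19.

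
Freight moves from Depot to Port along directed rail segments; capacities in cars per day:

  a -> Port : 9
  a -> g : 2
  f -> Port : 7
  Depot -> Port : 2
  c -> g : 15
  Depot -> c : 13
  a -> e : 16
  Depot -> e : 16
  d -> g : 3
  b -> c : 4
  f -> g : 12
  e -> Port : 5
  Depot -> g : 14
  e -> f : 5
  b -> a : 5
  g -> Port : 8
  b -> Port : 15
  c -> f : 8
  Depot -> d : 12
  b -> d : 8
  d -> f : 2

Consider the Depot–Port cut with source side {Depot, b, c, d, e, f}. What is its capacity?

78

Edges leaving {Depot, b, c, d, e, f}: Depot→g (14), Depot→Port (2), b→a (5), b→Port (15), c→g (15), d→g (3), e→Port (5), f→g (12), f→Port (7).
Cut capacity = 14 + 2 + 5 + 15 + 15 + 3 + 5 + 12 + 7 = 78.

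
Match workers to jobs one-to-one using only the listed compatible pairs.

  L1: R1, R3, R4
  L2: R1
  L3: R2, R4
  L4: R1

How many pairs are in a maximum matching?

Unit-capacity flow: source→left, listed edges, right→sink; max matching = max flow.
Augmenting path L1→R1 (+1); matched 1.
Augmenting path L3→R2 (+1); matched 2.
Augmenting path L2→R1→L1→R3 (+1); matched 3.
No augmenting path remains; maximum matching = 3.
König certificate: {L1, L3, R1} is a vertex cover of size 3 (every listed pair touches it), so no matching can be larger.

3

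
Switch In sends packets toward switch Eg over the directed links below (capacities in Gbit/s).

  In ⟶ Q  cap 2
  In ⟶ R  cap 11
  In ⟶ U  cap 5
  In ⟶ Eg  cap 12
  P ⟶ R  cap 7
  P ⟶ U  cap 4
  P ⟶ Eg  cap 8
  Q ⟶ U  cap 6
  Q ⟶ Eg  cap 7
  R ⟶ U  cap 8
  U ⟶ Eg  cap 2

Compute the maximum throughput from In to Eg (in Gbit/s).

16

Augment In→Eg: bottleneck 12, flow now 12.
Augment In→Q→Eg: bottleneck 2, flow now 14.
Augment In→U→Eg: bottleneck 2, flow now 16.
No augmenting path remains; maximum flow = 16.
In the residual graph, reachable from In: {In, R, U}.
Min-cut edges: In→Q (2), In→Eg (12), U→Eg (2); capacity 2 + 12 + 2 = 16.
This cut is saturated, so no flow can exceed 16.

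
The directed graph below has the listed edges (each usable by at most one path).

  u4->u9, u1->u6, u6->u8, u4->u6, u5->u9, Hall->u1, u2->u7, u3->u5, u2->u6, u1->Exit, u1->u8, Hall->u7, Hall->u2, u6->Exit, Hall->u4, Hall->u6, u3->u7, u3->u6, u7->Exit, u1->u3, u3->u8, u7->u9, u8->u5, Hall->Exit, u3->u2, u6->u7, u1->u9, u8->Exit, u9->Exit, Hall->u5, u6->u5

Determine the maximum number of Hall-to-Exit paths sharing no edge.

6

Assign every edge capacity 1; by Menger, the answer equals the max flow.
Path Hall→Exit (+1); total 1.
Path Hall→u1→Exit (+1); total 2.
Path Hall→u6→Exit (+1); total 3.
Path Hall→u7→Exit (+1); total 4.
Path Hall→u4→u9→Exit (+1); total 5.
Path Hall→u2→u6→u8→Exit (+1); total 6.
No residual Hall→Exit path; max flow = 6.
Certifying cut of size 6: {Hall→Exit, Hall→u1, u6→Exit, u6→u8, u7→Exit, u9→Exit}.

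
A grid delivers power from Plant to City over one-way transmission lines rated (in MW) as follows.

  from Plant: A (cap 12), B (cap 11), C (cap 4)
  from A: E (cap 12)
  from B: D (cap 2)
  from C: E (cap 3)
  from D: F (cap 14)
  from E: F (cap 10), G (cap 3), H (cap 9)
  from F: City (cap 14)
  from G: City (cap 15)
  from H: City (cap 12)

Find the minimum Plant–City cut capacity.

Augment Plant→A→E→F→City: bottleneck 10, flow now 10.
Augment Plant→A→E→G→City: bottleneck 2, flow now 12.
Augment Plant→B→D→F→City: bottleneck 2, flow now 14.
Augment Plant→C→E→G→City: bottleneck 1, flow now 15.
Augment Plant→C→E→H→City: bottleneck 2, flow now 17.
No augmenting path remains; maximum flow = 17.
By max-flow min-cut, the minimum cut capacity equals the max flow.
In the residual graph, reachable from Plant: {Plant, B, C}.
Min-cut edges: Plant→A (12), B→D (2), C→E (3); capacity 12 + 2 + 3 = 17.

17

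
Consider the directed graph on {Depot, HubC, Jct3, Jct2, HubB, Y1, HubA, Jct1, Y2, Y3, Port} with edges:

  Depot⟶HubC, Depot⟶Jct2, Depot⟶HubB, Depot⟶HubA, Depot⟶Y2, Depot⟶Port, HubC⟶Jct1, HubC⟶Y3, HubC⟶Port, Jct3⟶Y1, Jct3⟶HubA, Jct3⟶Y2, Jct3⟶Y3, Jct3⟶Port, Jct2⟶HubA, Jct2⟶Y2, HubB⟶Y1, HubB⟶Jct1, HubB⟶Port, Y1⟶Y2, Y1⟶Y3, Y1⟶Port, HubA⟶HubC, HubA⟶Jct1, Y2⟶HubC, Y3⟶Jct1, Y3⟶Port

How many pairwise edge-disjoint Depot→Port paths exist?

4

Assign every edge capacity 1; by Menger, the answer equals the max flow.
Path Depot→Port (+1); total 1.
Path Depot→HubC→Port (+1); total 2.
Path Depot→HubB→Port (+1); total 3.
Path Depot→HubA→HubC→Y3→Port (+1); total 4.
No residual Depot→Port path; max flow = 4.
Certifying cut of size 4: {Depot→HubB, Depot→Port, HubC→Port, HubC→Y3}.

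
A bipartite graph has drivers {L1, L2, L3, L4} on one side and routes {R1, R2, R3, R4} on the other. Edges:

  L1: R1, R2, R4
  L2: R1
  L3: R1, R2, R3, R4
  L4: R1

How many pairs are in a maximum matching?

Unit-capacity flow: source→left, listed edges, right→sink; max matching = max flow.
Augmenting path L1→R1 (+1); matched 1.
Augmenting path L3→R2 (+1); matched 2.
Augmenting path L2→R1→L1→R4 (+1); matched 3.
No augmenting path remains; maximum matching = 3.
König certificate: {L1, L3, R1} is a vertex cover of size 3 (every listed pair touches it), so no matching can be larger.

3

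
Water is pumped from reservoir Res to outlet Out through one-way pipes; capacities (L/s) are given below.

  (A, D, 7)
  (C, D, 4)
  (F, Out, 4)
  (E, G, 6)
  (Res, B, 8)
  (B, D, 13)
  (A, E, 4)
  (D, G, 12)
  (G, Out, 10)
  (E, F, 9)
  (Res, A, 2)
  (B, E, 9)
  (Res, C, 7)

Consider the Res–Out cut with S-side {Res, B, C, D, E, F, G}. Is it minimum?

No — its capacity is 16, but the minimum cut has capacity 14.

Given cut capacity: 2 + 4 + 10 = 16.
Augment Res→A→D→G→Out: bottleneck 2, flow now 2.
Augment Res→B→D→G→Out: bottleneck 8, flow now 10.
Augment Res→C→D→A→E→F→Out: bottleneck 2, flow now 12. (uses reverse residual edge)
Augment Res→C→D→B→E→F→Out: bottleneck 2, flow now 14. (uses reverse residual edge)
No augmenting path remains; maximum flow = 14.
In the residual graph, reachable from Res: {Res, C}.
Min-cut edges: Res→A (2), Res→B (8), C→D (4); capacity 2 + 8 + 4 = 14.
Cut capacity 16 exceeds the max flow 14, so it is not minimum.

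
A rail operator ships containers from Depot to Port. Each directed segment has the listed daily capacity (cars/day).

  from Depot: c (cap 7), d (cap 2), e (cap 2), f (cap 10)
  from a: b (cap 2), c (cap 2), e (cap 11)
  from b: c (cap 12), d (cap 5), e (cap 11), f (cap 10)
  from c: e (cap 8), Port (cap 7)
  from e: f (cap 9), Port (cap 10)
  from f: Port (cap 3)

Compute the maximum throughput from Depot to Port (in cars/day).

Augment Depot→c→Port: bottleneck 7, flow now 7.
Augment Depot→e→Port: bottleneck 2, flow now 9.
Augment Depot→f→Port: bottleneck 3, flow now 12.
No augmenting path remains; maximum flow = 12.
In the residual graph, reachable from Depot: {Depot, d, f}.
Min-cut edges: Depot→c (7), Depot→e (2), f→Port (3); capacity 7 + 2 + 3 = 12.
This cut is saturated, so no flow can exceed 12.

12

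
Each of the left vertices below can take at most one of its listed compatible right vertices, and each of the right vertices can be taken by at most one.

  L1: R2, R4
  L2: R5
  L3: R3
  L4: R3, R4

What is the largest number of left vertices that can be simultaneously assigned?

4

Unit-capacity flow: source→left, listed edges, right→sink; max matching = max flow.
Augmenting path L1→R2 (+1); matched 1.
Augmenting path L2→R5 (+1); matched 2.
Augmenting path L3→R3 (+1); matched 3.
Augmenting path L4→R4 (+1); matched 4.
No augmenting path remains; maximum matching = 4.
König certificate: {L1, L2, L3, L4} is a vertex cover of size 4 (every listed pair touches it), so no matching can be larger.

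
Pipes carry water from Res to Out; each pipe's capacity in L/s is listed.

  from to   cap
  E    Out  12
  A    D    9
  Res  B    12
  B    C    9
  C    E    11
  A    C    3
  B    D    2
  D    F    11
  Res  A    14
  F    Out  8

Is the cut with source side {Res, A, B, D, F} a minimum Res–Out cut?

No — its capacity is 20, but the minimum cut has capacity 19.

Given cut capacity: 3 + 9 + 8 = 20.
Augment Res→A→C→E→Out: bottleneck 3, flow now 3.
Augment Res→A→D→F→Out: bottleneck 8, flow now 11.
Augment Res→B→C→E→Out: bottleneck 8, flow now 19.
No augmenting path remains; maximum flow = 19.
In the residual graph, reachable from Res: {Res, A, B, C, D, F}.
Min-cut edges: C→E (11), F→Out (8); capacity 11 + 8 = 19.
Cut capacity 20 exceeds the max flow 19, so it is not minimum.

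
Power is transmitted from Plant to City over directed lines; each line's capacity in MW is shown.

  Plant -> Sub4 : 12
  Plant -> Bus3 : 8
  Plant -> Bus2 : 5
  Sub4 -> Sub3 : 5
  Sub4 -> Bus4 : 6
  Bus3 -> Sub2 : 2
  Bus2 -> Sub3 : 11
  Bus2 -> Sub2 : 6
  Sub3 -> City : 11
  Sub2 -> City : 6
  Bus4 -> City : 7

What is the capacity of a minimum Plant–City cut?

18

Augment Plant→Sub4→Sub3→City: bottleneck 5, flow now 5.
Augment Plant→Sub4→Bus4→City: bottleneck 6, flow now 11.
Augment Plant→Bus3→Sub2→City: bottleneck 2, flow now 13.
Augment Plant→Bus2→Sub3→City: bottleneck 5, flow now 18.
No augmenting path remains; maximum flow = 18.
By max-flow min-cut, the minimum cut capacity equals the max flow.
In the residual graph, reachable from Plant: {Plant, Sub4, Bus3}.
Min-cut edges: Plant→Bus2 (5), Sub4→Sub3 (5), Sub4→Bus4 (6), Bus3→Sub2 (2); capacity 5 + 5 + 6 + 2 = 18.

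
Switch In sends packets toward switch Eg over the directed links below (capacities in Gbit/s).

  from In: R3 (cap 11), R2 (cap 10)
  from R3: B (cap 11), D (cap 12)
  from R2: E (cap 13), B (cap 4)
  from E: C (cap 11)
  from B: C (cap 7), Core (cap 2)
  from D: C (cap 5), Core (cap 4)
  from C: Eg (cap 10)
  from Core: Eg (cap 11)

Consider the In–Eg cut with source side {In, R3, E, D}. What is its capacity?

41

Edges leaving {In, R3, E, D}: In→R2 (10), R3→B (11), E→C (11), D→C (5), D→Core (4).
Cut capacity = 10 + 11 + 11 + 5 + 4 = 41.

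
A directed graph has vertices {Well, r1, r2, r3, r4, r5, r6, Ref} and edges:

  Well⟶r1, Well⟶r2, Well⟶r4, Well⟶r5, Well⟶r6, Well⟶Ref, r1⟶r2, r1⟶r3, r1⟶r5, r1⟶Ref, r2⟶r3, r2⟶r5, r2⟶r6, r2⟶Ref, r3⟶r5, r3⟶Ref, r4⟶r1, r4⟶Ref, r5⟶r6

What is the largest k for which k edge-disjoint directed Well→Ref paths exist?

4

Assign every edge capacity 1; by Menger, the answer equals the max flow.
Path Well→Ref (+1); total 1.
Path Well→r1→Ref (+1); total 2.
Path Well→r2→Ref (+1); total 3.
Path Well→r4→Ref (+1); total 4.
No residual Well→Ref path; max flow = 4.
Certifying cut of size 4: {Well→Ref, Well→r1, Well→r2, Well→r4}.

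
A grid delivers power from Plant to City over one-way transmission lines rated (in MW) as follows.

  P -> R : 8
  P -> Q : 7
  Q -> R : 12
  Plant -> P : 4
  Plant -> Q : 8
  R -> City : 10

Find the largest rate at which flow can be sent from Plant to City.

10

Augment Plant→P→R→City: bottleneck 4, flow now 4.
Augment Plant→Q→R→City: bottleneck 6, flow now 10.
No augmenting path remains; maximum flow = 10.
In the residual graph, reachable from Plant: {Plant, P, Q, R}.
Min-cut edges: R→City (10); capacity 10 = 10.
This cut is saturated, so no flow can exceed 10.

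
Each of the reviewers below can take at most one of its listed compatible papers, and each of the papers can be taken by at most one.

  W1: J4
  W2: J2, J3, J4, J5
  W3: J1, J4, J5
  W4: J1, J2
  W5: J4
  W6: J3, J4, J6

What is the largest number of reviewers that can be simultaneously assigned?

5

Unit-capacity flow: source→left, listed edges, right→sink; max matching = max flow.
Augmenting path W1→J4 (+1); matched 1.
Augmenting path W2→J2 (+1); matched 2.
Augmenting path W3→J1 (+1); matched 3.
Augmenting path W6→J3 (+1); matched 4.
Augmenting path W4→J1→W3→J5 (+1); matched 5.
No augmenting path remains; maximum matching = 5.
König certificate: {W2, W3, W4, W6, J4} is a vertex cover of size 5 (every listed pair touches it), so no matching can be larger.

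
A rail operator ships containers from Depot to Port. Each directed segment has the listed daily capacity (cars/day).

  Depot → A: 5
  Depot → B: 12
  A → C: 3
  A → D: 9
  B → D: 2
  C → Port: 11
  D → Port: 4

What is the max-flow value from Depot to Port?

Augment Depot→A→C→Port: bottleneck 3, flow now 3.
Augment Depot→A→D→Port: bottleneck 2, flow now 5.
Augment Depot→B→D→Port: bottleneck 2, flow now 7.
No augmenting path remains; maximum flow = 7.
In the residual graph, reachable from Depot: {Depot, B}.
Min-cut edges: Depot→A (5), B→D (2); capacity 5 + 2 = 7.
This cut is saturated, so no flow can exceed 7.

7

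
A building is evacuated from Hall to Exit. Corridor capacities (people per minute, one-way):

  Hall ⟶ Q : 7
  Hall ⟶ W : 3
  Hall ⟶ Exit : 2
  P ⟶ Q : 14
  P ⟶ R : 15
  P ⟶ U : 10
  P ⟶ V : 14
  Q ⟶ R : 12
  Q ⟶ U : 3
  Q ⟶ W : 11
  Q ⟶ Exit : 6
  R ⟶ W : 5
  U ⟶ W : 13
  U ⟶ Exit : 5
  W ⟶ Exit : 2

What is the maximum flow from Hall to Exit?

Augment Hall→Exit: bottleneck 2, flow now 2.
Augment Hall→Q→Exit: bottleneck 6, flow now 8.
Augment Hall→W→Exit: bottleneck 2, flow now 10.
Augment Hall→Q→U→Exit: bottleneck 1, flow now 11.
No augmenting path remains; maximum flow = 11.
In the residual graph, reachable from Hall: {Hall, W}.
Min-cut edges: Hall→Q (7), Hall→Exit (2), W→Exit (2); capacity 7 + 2 + 2 = 11.
This cut is saturated, so no flow can exceed 11.

11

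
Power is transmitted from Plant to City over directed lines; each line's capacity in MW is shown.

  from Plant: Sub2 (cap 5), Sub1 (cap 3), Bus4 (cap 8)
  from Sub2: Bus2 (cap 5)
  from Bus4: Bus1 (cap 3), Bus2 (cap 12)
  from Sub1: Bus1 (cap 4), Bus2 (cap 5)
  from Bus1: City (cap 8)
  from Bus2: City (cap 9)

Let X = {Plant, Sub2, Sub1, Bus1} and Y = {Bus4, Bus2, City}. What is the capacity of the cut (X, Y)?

Edges leaving {Plant, Sub2, Sub1, Bus1}: Plant→Bus4 (8), Sub2→Bus2 (5), Sub1→Bus2 (5), Bus1→City (8).
Cut capacity = 8 + 5 + 5 + 8 = 26.

26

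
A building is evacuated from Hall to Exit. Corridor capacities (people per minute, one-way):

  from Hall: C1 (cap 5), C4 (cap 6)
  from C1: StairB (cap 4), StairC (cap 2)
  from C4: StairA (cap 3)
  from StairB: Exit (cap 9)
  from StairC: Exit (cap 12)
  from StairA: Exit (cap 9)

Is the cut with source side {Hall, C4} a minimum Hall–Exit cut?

Yes — it is a minimum cut (capacity 8).

Given cut capacity: 5 + 3 = 8.
Augment Hall→C1→StairB→Exit: bottleneck 4, flow now 4.
Augment Hall→C1→StairC→Exit: bottleneck 1, flow now 5.
Augment Hall→C4→StairA→Exit: bottleneck 3, flow now 8.
No augmenting path remains; maximum flow = 8.
Cut capacity 8 equals the max flow, so it is a minimum cut.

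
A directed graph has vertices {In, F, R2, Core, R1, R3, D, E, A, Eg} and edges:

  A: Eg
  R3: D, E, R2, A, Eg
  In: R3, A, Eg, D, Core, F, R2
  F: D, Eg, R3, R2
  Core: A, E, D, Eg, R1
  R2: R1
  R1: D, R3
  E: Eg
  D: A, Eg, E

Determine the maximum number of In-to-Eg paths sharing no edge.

Assign every edge capacity 1; by Menger, the answer equals the max flow.
Path In→Eg (+1); total 1.
Path In→F→Eg (+1); total 2.
Path In→Core→Eg (+1); total 3.
Path In→R3→Eg (+1); total 4.
Path In→D→Eg (+1); total 5.
Path In→A→Eg (+1); total 6.
Path In→R2→R1→R3→E→Eg (+1); total 7.
No residual In→Eg path; max flow = 7.
Certifying cut of size 7: {In→A, In→Core, In→D, In→Eg, In→F, In→R2, In→R3}.

7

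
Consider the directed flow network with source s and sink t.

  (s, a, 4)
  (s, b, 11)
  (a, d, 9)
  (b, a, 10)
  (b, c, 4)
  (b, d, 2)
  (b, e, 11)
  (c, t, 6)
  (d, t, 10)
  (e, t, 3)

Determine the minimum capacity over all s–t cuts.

Augment s→a→d→t: bottleneck 4, flow now 4.
Augment s→b→c→t: bottleneck 4, flow now 8.
Augment s→b→d→t: bottleneck 2, flow now 10.
Augment s→b→e→t: bottleneck 3, flow now 13.
Augment s→b→a→d→t: bottleneck 2, flow now 15.
No augmenting path remains; maximum flow = 15.
By max-flow min-cut, the minimum cut capacity equals the max flow.
In the residual graph, reachable from s: {s}.
Min-cut edges: s→a (4), s→b (11); capacity 4 + 11 = 15.

15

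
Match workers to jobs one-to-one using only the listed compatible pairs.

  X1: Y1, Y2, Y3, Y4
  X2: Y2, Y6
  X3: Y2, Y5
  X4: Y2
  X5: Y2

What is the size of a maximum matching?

4

Unit-capacity flow: source→left, listed edges, right→sink; max matching = max flow.
Augmenting path X1→Y1 (+1); matched 1.
Augmenting path X2→Y2 (+1); matched 2.
Augmenting path X3→Y5 (+1); matched 3.
Augmenting path X4→Y2→X2→Y6 (+1); matched 4.
No augmenting path remains; maximum matching = 4.
König certificate: {X1, X2, X3, Y2} is a vertex cover of size 4 (every listed pair touches it), so no matching can be larger.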